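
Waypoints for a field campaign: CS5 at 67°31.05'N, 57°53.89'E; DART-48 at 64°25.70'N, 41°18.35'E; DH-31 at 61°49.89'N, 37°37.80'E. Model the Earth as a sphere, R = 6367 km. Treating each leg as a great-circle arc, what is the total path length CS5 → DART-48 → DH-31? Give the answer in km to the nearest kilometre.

1165 km

CS5: φ = +67.51750°, λ = +57.89817°
DART-48: φ = +64.42833°, λ = +41.30583°
DH-31: φ = +61.83150°, λ = +37.63000°
CS5→DART-48: c = 0.129133 rad, d = 822.19 km
DART-48→DH-31: c = 0.053786 rad, d = 342.46 km
Total = 822.19 + 342.46 = 1164.64 km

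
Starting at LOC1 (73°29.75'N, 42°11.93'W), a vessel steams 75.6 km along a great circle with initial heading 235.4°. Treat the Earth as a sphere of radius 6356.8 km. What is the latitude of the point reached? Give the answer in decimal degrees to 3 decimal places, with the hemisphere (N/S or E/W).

73.100°N

LOC1: φ = +73.49583°, λ = -42.19883°
δ = d/R = 75.6/6356.8 = 0.011893 rad
φ₂ = arcsin(sin φ₁ cos δ + cos φ₁ sin δ cos θ)
   = arcsin(0.95880·0.99993 + 0.28409·0.01189·-0.56784) = 73.09985°
λ₂ = λ₁ + atan2(sin θ sin δ cos φ₁, cos δ − sin φ₁ sin φ₂) = -44.12857°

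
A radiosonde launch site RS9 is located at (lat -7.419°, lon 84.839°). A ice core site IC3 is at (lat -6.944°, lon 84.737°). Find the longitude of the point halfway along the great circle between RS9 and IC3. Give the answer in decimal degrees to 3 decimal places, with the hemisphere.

Bx = cos φ₂ cos Δλ = 0.992663,  By = cos φ₂ sin Δλ = -0.001767
φₘ = atan2(sin φ₁ + sin φ₂, √((cos φ₁ + Bx)² + By²)) = -7.18150°
λₘ = λ₁ + atan2(By, cos φ₁ + Bx) = 84.78797°

84.788°E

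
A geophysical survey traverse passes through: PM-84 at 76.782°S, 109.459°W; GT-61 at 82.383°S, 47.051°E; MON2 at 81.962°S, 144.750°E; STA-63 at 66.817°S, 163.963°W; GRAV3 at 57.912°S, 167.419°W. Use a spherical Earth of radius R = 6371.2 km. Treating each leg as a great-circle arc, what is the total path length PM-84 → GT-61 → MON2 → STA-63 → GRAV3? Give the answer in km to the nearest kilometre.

6716 km

PM-84→GT-61: c = 0.356511 rad, d = 2271.40 km
GT-61→MON2: c = 0.205518 rad, d = 1309.40 km
MON2→STA-63: c = 0.334275 rad, d = 2129.73 km
STA-63→GRAV3: c = 0.157859 rad, d = 1005.75 km
Total = 2271.40 + 1309.40 + 2129.73 + 1005.75 = 6716.29 km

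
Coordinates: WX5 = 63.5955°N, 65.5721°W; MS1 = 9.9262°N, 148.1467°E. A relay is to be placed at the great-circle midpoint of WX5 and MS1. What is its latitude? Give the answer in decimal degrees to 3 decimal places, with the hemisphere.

Bx = cos φ₂ cos Δλ = -0.819321,  By = cos φ₂ sin Δλ = -0.546808
φₘ = atan2(sin φ₁ + sin φ₂, √((cos φ₁ + Bx)² + By²)) = 58.17673°
λₘ = λ₁ + atan2(By, cos φ₁ + Bx) = 170.01304°

58.177°N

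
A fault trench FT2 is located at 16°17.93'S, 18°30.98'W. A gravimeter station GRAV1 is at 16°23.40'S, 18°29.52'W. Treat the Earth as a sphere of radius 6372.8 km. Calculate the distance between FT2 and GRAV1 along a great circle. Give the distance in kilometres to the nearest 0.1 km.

10.5 km

FT2: φ = -16.29883°, λ = -18.51633°
GRAV1: φ = -16.39000°, λ = -18.49200°
Δφ = -0.0912°,  Δλ = 0.0243°
a = sin²(Δφ/2) + cos φ₁ cos φ₂ sin²(Δλ/2) = 0.000001
c = 2·arcsin(√a) = 0.001643 rad = 0.0941°
d = R·c = 6372.8 × 0.001643 = 10.5 km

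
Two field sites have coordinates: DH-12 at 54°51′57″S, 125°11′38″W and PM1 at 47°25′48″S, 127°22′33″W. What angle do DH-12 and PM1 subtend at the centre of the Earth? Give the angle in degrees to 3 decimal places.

7.560°

DH-12: φ = -54.86583°, λ = -125.19389°
PM1: φ = -47.43000°, λ = -127.37583°
Δφ = 7.4358°,  Δλ = -2.1819°
a = sin²(Δφ/2) + cos φ₁ cos φ₂ sin²(Δλ/2) = 0.004346
c = 2·arcsin(√a) = 0.131943 rad = 7.5598°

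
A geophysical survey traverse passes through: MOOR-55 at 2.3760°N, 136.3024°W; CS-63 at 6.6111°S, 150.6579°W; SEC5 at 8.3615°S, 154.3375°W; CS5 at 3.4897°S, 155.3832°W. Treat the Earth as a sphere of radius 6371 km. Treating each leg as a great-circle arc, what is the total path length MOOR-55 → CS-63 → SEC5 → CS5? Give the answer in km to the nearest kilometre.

2885 km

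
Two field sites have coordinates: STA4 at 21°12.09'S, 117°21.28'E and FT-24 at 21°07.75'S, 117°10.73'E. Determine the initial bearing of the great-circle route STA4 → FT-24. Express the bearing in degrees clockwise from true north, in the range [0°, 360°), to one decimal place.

STA4: φ = -21.20150°, λ = +117.35467°
FT-24: φ = -21.12917°, λ = +117.17883°
Δλ = -0.1758°
y = sin Δλ · cos φ₂ = -0.002863
x = cos φ₁ sin φ₂ − sin φ₁ cos φ₂ cos Δλ = 0.001261
θ = atan2(y, x) = -66.2279° → 293.7721° (mod 360°)

293.8°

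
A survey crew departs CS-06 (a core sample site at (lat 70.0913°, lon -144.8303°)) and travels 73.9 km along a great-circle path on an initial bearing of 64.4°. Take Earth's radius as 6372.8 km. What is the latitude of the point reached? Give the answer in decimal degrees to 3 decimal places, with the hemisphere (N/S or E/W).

70.370°N

δ = d/R = 73.9/6372.8 = 0.011596 rad
φ₂ = arcsin(sin φ₁ cos δ + cos φ₁ sin δ cos θ)
   = arcsin(0.94024·0.99993 + 0.34052·0.01160·0.43209) = 70.36961°
λ₂ = λ₁ + atan2(sin θ sin δ cos φ₁, cos δ − sin φ₁ sin φ₂) = -143.04650°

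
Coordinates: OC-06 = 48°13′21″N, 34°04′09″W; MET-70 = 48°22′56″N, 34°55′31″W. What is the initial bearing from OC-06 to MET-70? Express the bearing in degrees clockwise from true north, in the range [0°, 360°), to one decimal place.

286.0°

OC-06: φ = +48.22250°, λ = -34.06917°
MET-70: φ = +48.38222°, λ = -34.92528°
Δλ = -0.8561°
y = sin Δλ · cos φ₂ = -0.009923
x = cos φ₁ sin φ₂ − sin φ₁ cos φ₂ cos Δλ = 0.002843
θ = atan2(y, x) = -74.0136° → 285.9864° (mod 360°)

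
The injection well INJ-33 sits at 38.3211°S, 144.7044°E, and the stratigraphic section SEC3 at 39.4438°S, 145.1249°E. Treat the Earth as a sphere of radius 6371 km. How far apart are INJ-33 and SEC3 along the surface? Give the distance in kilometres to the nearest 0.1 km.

130.0 km

Δφ = -1.1227°,  Δλ = 0.4205°
a = sin²(Δφ/2) + cos φ₁ cos φ₂ sin²(Δλ/2) = 0.000104
c = 2·arcsin(√a) = 0.020411 rad = 1.1694°
d = R·c = 6371 × 0.020411 = 130.0 km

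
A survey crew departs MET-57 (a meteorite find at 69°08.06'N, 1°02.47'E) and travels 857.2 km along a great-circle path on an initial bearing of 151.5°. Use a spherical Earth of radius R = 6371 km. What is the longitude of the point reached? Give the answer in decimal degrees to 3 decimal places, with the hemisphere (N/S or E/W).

8.910°E

MET-57: φ = +69.13433°, λ = +1.04117°
δ = d/R = 857.2/6371 = 0.134547 rad
φ₂ = arcsin(sin φ₁ cos δ + cos φ₁ sin δ cos θ)
   = arcsin(0.93442·0.99096 + 0.35618·0.13414·-0.87882) = 62.12682°
λ₂ = λ₁ + atan2(sin θ sin δ cos φ₁, cos δ − sin φ₁ sin φ₂) = 8.91015°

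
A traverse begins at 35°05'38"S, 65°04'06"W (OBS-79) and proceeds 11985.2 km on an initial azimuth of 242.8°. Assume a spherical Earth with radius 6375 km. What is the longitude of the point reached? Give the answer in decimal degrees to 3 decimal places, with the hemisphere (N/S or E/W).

OBS-79: φ = -35.09389°, λ = -65.06833°
δ = d/R = 11985.2/6375 = 1.880031 rad
φ₂ = arcsin(sin φ₁ cos δ + cos φ₁ sin δ cos θ)
   = arcsin(-0.57492·-0.30433 + 0.81821·0.95257·-0.45710) = -10.44535°
λ₂ = λ₁ + atan2(sin θ sin δ cos φ₁, cos δ − sin φ₁ sin φ₂) = 174.41765°

174.418°E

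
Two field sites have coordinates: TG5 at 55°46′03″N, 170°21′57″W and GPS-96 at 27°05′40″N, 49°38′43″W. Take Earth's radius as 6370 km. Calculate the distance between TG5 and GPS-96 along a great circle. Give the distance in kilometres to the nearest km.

TG5: φ = +55.76750°, λ = -170.36583°
GPS-96: φ = +27.09444°, λ = -49.64528°
Δφ = -28.6731°,  Δλ = 120.7206°
a = sin²(Δφ/2) + cos φ₁ cos φ₂ sin²(Δλ/2) = 0.439643
c = 2·arcsin(√a) = 1.449788 rad = 83.0667°
d = R·c = 6370 × 1.449788 = 9235.2 km

9235 km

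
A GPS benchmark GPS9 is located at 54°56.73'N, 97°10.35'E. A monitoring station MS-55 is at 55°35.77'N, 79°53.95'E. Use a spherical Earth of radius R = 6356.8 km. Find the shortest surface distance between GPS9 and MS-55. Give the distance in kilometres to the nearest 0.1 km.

1091.3 km

GPS9: φ = +54.94550°, λ = +97.17250°
MS-55: φ = +55.59617°, λ = +79.89917°
Δφ = 0.6507°,  Δλ = -17.2733°
a = sin²(Δφ/2) + cos φ₁ cos φ₂ sin²(Δλ/2) = 0.007350
c = 2·arcsin(√a) = 0.171680 rad = 9.8365°
d = R·c = 6356.8 × 0.171680 = 1091.3 km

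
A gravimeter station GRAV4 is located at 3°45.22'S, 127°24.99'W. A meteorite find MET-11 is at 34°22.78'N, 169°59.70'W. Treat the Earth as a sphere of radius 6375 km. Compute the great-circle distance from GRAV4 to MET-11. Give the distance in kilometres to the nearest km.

6152 km

GRAV4: φ = -3.75367°, λ = -127.41650°
MET-11: φ = +34.37967°, λ = -169.99500°
Δφ = 38.1333°,  Δλ = -42.5785°
a = sin²(Δφ/2) + cos φ₁ cos φ₂ sin²(Δλ/2) = 0.215275
c = 2·arcsin(√a) = 0.964960 rad = 55.2882°
d = R·c = 6375 × 0.964960 = 6151.6 km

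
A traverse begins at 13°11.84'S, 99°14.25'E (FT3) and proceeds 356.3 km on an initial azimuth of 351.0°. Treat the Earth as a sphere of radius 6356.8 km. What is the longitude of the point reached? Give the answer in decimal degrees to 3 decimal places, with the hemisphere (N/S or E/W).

98.728°E

FT3: φ = -13.19733°, λ = +99.23750°
δ = d/R = 356.3/6356.8 = 0.056050 rad
φ₂ = arcsin(sin φ₁ cos δ + cos φ₁ sin δ cos θ)
   = arcsin(-0.22831·0.99843 + 0.97359·0.05602·0.98769) = -10.02496°
λ₂ = λ₁ + atan2(sin θ sin δ cos φ₁, cos δ − sin φ₁ sin φ₂) = 98.72759°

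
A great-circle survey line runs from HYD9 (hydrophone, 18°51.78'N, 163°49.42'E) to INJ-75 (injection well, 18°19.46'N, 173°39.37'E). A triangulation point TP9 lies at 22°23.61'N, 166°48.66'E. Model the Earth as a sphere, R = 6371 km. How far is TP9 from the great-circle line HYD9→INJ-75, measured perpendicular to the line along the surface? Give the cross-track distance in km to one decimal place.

404.3 km

HYD9: φ = +18.86300°, λ = +163.82367°
INJ-75: φ = +18.32433°, λ = +173.65617°
TP9: φ = +22.39350°, λ = +166.81100°
δ₁₃ = central angle HYD9→TP9 = 0.078593 rad  (haversine)
θ₁₃ = bearing HYD9→TP9 = 37.860°,  θ₁₂ = bearing HYD9→INJ-75 = 91.729°
dₓₜ = R·arcsin(sin δ₁₃ · sin(θ₁₃ − θ₁₂)) = 6371·arcsin(0.07851·sin(-53.869°)) = -404.267 km
|dₓₜ| = 404.267 km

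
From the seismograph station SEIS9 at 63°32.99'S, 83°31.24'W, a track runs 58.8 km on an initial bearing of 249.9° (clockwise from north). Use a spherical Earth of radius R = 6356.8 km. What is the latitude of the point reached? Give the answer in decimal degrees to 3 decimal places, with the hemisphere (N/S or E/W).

63.728°S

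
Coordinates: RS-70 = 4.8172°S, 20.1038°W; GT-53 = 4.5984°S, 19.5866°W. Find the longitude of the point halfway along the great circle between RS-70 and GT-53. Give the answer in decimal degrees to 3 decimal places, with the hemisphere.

Bx = cos φ₂ cos Δλ = 0.996741,  By = cos φ₂ sin Δλ = 0.008998
φₘ = atan2(sin φ₁ + sin φ₂, √((cos φ₁ + Bx)² + By²)) = -4.70785°
λₘ = λ₁ + atan2(By, cos φ₁ + Bx) = -19.84516°

19.845°W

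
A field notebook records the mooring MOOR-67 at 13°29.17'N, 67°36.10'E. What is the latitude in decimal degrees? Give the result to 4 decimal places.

13° + 29.17′/60 = 13 + 0.48617 = 13.4862°

13.4862°N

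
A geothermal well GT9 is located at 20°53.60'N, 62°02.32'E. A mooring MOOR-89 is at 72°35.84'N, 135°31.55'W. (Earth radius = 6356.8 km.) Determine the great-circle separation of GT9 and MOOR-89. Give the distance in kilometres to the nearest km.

9515 km

GT9: φ = +20.89333°, λ = +62.03867°
MOOR-89: φ = +72.59733°, λ = -135.52583°
Δφ = 51.7040°,  Δλ = 162.4355°
a = sin²(Δφ/2) + cos φ₁ cos φ₂ sin²(Δλ/2) = 0.463043
c = 2·arcsin(√a) = 1.496816 rad = 85.7612°
d = R·c = 6356.8 × 1.496816 = 9515.0 km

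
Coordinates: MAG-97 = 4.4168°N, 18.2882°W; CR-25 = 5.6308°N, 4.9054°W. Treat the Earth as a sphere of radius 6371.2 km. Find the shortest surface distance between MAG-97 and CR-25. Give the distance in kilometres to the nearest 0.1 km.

Δφ = 1.2140°,  Δλ = 13.3828°
a = sin²(Δφ/2) + cos φ₁ cos φ₂ sin²(Δλ/2) = 0.013584
c = 2·arcsin(√a) = 0.233631 rad = 13.3861°
d = R·c = 6371.2 × 0.233631 = 1488.5 km

1488.5 km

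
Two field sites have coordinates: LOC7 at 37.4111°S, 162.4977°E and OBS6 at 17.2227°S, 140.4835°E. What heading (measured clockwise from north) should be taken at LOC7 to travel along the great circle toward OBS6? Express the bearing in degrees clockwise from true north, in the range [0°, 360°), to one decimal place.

310.2°

Δλ = -22.0142°
y = sin Δλ · cos φ₂ = -0.358029
x = cos φ₁ sin φ₂ − sin φ₁ cos φ₂ cos Δλ = 0.302800
θ = atan2(y, x) = -49.7774° → 310.2226° (mod 360°)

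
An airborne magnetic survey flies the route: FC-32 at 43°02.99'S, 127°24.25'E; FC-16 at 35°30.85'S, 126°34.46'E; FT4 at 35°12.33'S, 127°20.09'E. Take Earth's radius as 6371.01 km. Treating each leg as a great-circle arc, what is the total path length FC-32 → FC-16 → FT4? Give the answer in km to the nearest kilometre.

FC-32: φ = -43.04983°, λ = +127.40417°
FC-16: φ = -35.51417°, λ = +126.57433°
FT4: φ = -35.20550°, λ = +127.33483°
FC-32→FC-16: c = 0.131997 rad, d = 840.95 km
FC-16→FT4: c = 0.012091 rad, d = 77.03 km
Total = 840.95 + 77.03 = 917.99 km

918 km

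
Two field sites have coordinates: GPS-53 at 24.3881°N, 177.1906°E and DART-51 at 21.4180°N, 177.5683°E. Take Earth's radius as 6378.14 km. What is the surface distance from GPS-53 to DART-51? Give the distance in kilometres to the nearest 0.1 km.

332.9 km

Δφ = -2.9701°,  Δλ = 0.3777°
a = sin²(Δφ/2) + cos φ₁ cos φ₂ sin²(Δλ/2) = 0.000681
c = 2·arcsin(√a) = 0.052192 rad = 2.9904°
d = R·c = 6378.14 × 0.052192 = 332.9 km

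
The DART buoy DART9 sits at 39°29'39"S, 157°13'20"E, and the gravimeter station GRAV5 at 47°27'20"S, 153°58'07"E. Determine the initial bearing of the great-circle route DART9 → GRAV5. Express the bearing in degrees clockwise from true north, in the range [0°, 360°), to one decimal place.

195.4°

DART9: φ = -39.49417°, λ = +157.22222°
GRAV5: φ = -47.45556°, λ = +153.96861°
Δλ = -3.2536°
y = sin Δλ · cos φ₂ = -0.038376
x = cos φ₁ sin φ₂ − sin φ₁ cos φ₂ cos Δλ = -0.139199
θ = atan2(y, x) = -164.5869° → 195.4131° (mod 360°)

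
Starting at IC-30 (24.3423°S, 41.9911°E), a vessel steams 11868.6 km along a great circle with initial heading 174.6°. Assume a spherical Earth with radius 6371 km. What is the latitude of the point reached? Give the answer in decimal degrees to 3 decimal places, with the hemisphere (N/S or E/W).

48.584°S

δ = d/R = 11868.6/6371 = 1.862910 rad
φ₂ = arcsin(sin φ₁ cos δ + cos φ₁ sin δ cos θ)
   = arcsin(-0.41219·-0.28798 + 0.91110·0.95764·-0.99556) = -48.58431°
λ₂ = λ₁ + atan2(sin θ sin δ cos φ₁, cos δ − sin φ₁ sin φ₂) = -145.83893°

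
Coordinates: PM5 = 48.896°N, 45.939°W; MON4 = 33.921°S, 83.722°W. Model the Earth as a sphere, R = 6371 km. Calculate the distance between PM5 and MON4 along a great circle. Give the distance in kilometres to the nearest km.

Δφ = -82.8170°,  Δλ = -37.7830°
a = sin²(Δφ/2) + cos φ₁ cos φ₂ sin²(Δλ/2) = 0.494670
c = 2·arcsin(√a) = 1.560137 rad = 89.3892°
d = R·c = 6371 × 1.560137 = 9939.6 km

9940 km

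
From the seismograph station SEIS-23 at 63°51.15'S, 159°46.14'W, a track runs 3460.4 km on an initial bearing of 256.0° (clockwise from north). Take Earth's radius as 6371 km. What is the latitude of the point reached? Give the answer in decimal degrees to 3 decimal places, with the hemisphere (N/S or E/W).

55.444°S

SEIS-23: φ = -63.85250°, λ = -159.76900°
δ = d/R = 3460.4/6371 = 0.543149 rad
φ₂ = arcsin(sin φ₁ cos δ + cos φ₁ sin δ cos θ)
   = arcsin(-0.89766·0.85609 + 0.44068·0.51683·-0.24192) = -55.44440°
λ₂ = λ₁ + atan2(sin θ sin δ cos φ₁, cos δ − sin φ₁ sin φ₂) = 138.08672°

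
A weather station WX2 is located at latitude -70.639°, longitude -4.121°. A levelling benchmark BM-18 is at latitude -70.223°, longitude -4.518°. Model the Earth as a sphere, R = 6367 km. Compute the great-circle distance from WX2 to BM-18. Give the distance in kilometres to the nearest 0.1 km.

Δφ = 0.4160°,  Δλ = -0.3970°
a = sin²(Δφ/2) + cos φ₁ cos φ₂ sin²(Δλ/2) = 0.000015
c = 2·arcsin(√a) = 0.007622 rad = 0.4367°
d = R·c = 6367 × 0.007622 = 48.5 km

48.5 km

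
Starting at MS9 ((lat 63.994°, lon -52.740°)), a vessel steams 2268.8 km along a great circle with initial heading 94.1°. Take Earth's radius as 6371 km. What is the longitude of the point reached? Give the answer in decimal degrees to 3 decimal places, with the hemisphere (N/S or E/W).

13.995°W

δ = d/R = 2268.8/6371 = 0.356114 rad
φ₂ = arcsin(sin φ₁ cos δ + cos φ₁ sin δ cos θ)
   = arcsin(0.89875·0.93726 + 0.43847·0.34863·-0.07150) = 56.24594°
λ₂ = λ₁ + atan2(sin θ sin δ cos φ₁, cos δ − sin φ₁ sin φ₂) = -13.99519°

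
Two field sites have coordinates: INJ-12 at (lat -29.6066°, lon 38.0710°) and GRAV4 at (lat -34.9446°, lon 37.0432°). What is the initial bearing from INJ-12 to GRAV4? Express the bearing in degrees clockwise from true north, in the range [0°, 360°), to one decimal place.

189.0°

Δλ = -1.0278°
y = sin Δλ · cos φ₂ = -0.014704
x = cos φ₁ sin φ₂ − sin φ₁ cos φ₂ cos Δλ = -0.093096
θ = atan2(y, x) = -171.0249° → 188.9751° (mod 360°)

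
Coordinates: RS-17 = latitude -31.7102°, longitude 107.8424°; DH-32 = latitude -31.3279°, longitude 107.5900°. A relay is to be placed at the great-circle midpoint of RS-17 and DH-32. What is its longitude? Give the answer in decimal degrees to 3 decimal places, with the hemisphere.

107.716°E

Bx = cos φ₂ cos Δλ = 0.854197,  By = cos φ₂ sin Δλ = -0.003763
φₘ = atan2(sin φ₁ + sin φ₂, √((cos φ₁ + Bx)² + By²)) = -31.51911°
λₘ = λ₁ + atan2(By, cos φ₁ + Bx) = 107.71594°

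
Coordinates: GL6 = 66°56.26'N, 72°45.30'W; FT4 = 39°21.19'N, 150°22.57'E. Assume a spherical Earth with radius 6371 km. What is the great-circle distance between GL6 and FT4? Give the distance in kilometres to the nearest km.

7645 km

GL6: φ = +66.93767°, λ = -72.75500°
FT4: φ = +39.35317°, λ = +150.37617°
Δφ = -27.5845°,  Δλ = -136.8688°
a = sin²(Δφ/2) + cos φ₁ cos φ₂ sin²(Δλ/2) = 0.318819
c = 2·arcsin(√a) = 1.199996 rad = 68.7547°
d = R·c = 6371 × 1.199996 = 7645.2 km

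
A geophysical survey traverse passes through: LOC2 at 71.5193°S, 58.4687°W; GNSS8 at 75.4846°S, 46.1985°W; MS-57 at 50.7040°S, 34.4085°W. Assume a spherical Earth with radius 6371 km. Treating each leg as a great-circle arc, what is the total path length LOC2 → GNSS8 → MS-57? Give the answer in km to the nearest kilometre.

3391 km

LOC2→GNSS8: c = 0.091780 rad, d = 584.73 km
GNSS8→MS-57: c = 0.440425 rad, d = 2805.95 km
Total = 584.73 + 2805.95 = 3390.68 km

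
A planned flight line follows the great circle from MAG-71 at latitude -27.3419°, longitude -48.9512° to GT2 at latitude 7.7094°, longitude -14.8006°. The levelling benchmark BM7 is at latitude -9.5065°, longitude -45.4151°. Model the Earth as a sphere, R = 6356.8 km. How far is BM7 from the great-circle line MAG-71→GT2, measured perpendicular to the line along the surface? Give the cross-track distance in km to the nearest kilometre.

δ₁₃ = central angle MAG-71→BM7 = 0.316687 rad  (haversine)
θ₁₃ = bearing MAG-71→BM7 = 11.264°,  θ₁₂ = bearing MAG-71→GT2 = 48.289°
dₓₜ = R·arcsin(sin δ₁₃ · sin(θ₁₃ − θ₁₂)) = 6356.8·arcsin(0.31142·sin(-37.025°)) = -1199.170 km
|dₓₜ| = 1199.170 km

1199 km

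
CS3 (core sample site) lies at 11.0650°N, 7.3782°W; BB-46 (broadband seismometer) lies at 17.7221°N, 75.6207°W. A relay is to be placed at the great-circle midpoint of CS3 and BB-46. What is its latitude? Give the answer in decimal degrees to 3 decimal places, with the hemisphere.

17.223°N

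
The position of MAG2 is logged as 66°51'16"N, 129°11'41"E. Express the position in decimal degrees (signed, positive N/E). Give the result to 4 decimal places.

+66.8544°, +129.1947°

lat: 66.8544° N → +66.8544°
lon: 129.1947° E → +129.1947°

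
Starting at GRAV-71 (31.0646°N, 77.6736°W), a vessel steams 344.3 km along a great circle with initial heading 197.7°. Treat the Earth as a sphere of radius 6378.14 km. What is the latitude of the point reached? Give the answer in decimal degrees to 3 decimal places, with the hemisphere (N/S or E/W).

28.114°N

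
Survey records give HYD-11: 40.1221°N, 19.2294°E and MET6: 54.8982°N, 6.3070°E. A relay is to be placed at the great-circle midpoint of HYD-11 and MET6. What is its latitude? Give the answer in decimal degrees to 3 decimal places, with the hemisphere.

Bx = cos φ₂ cos Δλ = 0.560468,  By = cos φ₂ sin Δλ = -0.128595
φₘ = atan2(sin φ₁ + sin φ₂, √((cos φ₁ + Bx)² + By²)) = 47.68828°
λₘ = λ₁ + atan2(By, cos φ₁ + Bx) = 13.68663°

47.688°N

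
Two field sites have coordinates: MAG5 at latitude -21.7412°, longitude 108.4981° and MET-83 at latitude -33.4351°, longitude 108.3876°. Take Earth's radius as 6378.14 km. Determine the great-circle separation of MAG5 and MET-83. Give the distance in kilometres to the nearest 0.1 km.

Δφ = -11.6939°,  Δλ = -0.1105°
a = sin²(Δφ/2) + cos φ₁ cos φ₂ sin²(Δλ/2) = 0.010379
c = 2·arcsin(√a) = 0.204104 rad = 11.6943°
d = R·c = 6378.14 × 0.204104 = 1301.8 km

1301.8 km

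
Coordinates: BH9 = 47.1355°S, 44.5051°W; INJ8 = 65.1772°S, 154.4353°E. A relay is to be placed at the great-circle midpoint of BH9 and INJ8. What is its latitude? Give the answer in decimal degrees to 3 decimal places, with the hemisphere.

79.156°S

Bx = cos φ₂ cos Δλ = -0.397083,  By = cos φ₂ sin Δλ = -0.136265
φₘ = atan2(sin φ₁ + sin φ₂, √((cos φ₁ + Bx)² + By²)) = -79.15599°
λₘ = λ₁ + atan2(By, cos φ₁ + Bx) = -70.20145°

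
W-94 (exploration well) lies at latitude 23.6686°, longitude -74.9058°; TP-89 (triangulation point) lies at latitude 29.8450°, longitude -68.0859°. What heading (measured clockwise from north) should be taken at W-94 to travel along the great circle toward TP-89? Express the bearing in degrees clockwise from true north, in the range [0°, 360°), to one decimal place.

Δλ = 6.8199°
y = sin Δλ · cos φ₂ = 0.103000
x = cos φ₁ sin φ₂ − sin φ₁ cos φ₂ cos Δλ = 0.110054
θ = atan2(y, x) = 43.1037° → 43.1037° (mod 360°)

43.1°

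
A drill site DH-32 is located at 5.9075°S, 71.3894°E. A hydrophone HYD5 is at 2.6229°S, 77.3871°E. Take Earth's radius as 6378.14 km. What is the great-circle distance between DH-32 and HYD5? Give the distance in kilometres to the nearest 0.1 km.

Δφ = 3.2846°,  Δλ = 5.9977°
a = sin²(Δφ/2) + cos φ₁ cos φ₂ sin²(Δλ/2) = 0.003541
c = 2·arcsin(√a) = 0.119082 rad = 6.8229°
d = R·c = 6378.14 × 0.119082 = 759.5 km

759.5 km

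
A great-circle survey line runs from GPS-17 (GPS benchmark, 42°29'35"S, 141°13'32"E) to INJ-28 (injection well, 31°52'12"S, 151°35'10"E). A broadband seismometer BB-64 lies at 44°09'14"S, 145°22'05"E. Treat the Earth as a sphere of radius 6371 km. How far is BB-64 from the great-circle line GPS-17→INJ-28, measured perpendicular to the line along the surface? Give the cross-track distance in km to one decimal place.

GPS-17: φ = -42.49306°, λ = +141.22556°
INJ-28: φ = -31.87000°, λ = +151.58611°
BB-64: φ = -44.15389°, λ = +145.36806°
δ₁₃ = central angle GPS-17→BB-64 = 0.060046 rad  (haversine)
θ₁₃ = bearing GPS-17→BB-64 = 120.270°,  θ₁₂ = bearing GPS-17→INJ-28 = 41.114°
dₓₜ = R·arcsin(sin δ₁₃ · sin(θ₁₃ − θ₁₂)) = 6371·arcsin(0.06001·sin(79.156°)) = 375.713 km
|dₓₜ| = 375.713 km

375.7 km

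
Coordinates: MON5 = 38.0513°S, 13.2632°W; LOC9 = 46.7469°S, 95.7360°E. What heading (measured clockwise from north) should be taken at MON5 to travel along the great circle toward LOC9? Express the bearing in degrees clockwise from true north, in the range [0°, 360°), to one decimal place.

137.7°

Δλ = 108.9992°
y = sin Δλ · cos φ₂ = 0.647894
x = cos φ₁ sin φ₂ − sin φ₁ cos φ₂ cos Δλ = -0.711031
θ = atan2(y, x) = 137.6601° → 137.6601° (mod 360°)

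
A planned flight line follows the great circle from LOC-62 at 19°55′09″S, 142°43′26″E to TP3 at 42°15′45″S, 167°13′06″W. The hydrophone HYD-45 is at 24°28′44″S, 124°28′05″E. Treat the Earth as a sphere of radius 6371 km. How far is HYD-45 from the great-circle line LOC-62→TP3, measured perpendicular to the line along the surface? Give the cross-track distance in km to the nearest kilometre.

1644 km

LOC-62: φ = -19.91917°, λ = +142.72389°
TP3: φ = -42.26250°, λ = -167.21833°
HYD-45: φ = -24.47889°, λ = +124.46806°
δ₁₃ = central angle LOC-62→HYD-45 = 0.305266 rad  (haversine)
θ₁₃ = bearing LOC-62→HYD-45 = 251.552°,  θ₁₂ = bearing LOC-62→TP3 = 129.661°
dₓₜ = R·arcsin(sin δ₁₃ · sin(θ₁₃ − θ₁₂)) = 6371·arcsin(0.30055·sin(121.891°)) = 1643.934 km
|dₓₜ| = 1643.934 km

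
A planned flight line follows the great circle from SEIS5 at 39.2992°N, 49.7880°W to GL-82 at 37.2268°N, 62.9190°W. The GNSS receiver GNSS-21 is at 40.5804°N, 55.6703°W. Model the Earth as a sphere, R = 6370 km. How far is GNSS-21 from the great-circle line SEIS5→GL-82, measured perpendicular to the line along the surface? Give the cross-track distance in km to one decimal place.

219.8 km

δ₁₃ = central angle SEIS5→GNSS-21 = 0.081812 rad  (haversine)
θ₁₃ = bearing SEIS5→GNSS-21 = 287.734°,  θ₁₂ = bearing SEIS5→GL-82 = 262.761°
dₓₜ = R·arcsin(sin δ₁₃ · sin(θ₁₃ − θ₁₂)) = 6370·arcsin(0.08172·sin(24.973°)) = 219.819 km
|dₓₜ| = 219.819 km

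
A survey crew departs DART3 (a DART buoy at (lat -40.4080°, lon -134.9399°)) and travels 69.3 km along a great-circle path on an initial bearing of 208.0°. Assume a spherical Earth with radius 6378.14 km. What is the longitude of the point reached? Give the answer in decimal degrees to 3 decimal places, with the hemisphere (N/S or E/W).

135.327°W

δ = d/R = 69.3/6378.14 = 0.010865 rad
φ₂ = arcsin(sin φ₁ cos δ + cos φ₁ sin δ cos θ)
   = arcsin(-0.64823·0.99994 + 0.76145·0.01087·-0.88295) = -40.95702°
λ₂ = λ₁ + atan2(sin θ sin δ cos φ₁, cos δ − sin φ₁ sin φ₂) = -135.32689°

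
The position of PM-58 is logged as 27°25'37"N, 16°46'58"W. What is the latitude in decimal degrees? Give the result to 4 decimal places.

27.4269°N

27° + 25′/60 + 37″/3600 = 27 + 0.41667 + 0.01028 = 27.4269°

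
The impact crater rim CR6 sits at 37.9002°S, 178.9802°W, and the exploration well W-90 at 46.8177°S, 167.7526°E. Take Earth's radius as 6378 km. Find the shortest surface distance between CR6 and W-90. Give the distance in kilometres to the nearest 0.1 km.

Δφ = -8.9175°,  Δλ = -13.2672°
a = sin²(Δφ/2) + cos φ₁ cos φ₂ sin²(Δλ/2) = 0.013250
c = 2·arcsin(√a) = 0.230726 rad = 13.2196°
d = R·c = 6378 × 0.230726 = 1471.6 km

1471.6 km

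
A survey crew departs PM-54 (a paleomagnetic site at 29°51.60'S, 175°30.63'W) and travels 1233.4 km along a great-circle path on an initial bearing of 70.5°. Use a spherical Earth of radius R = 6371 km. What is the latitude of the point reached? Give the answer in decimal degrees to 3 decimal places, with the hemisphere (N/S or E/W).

PM-54: φ = -29.86000°, λ = -175.51050°
δ = d/R = 1233.4/6371 = 0.193596 rad
φ₂ = arcsin(sin φ₁ cos δ + cos φ₁ sin δ cos θ)
   = arcsin(-0.49788·0.98132 + 0.86724·0.19239·0.33381) = -25.65087°
λ₂ = λ₁ + atan2(sin θ sin δ cos φ₁, cos δ − sin φ₁ sin φ₂) = -163.90451°

25.651°S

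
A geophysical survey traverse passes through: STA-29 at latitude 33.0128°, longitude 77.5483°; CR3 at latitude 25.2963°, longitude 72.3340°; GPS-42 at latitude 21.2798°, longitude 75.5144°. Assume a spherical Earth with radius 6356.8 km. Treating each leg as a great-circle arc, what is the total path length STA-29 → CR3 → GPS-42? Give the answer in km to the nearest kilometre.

1545 km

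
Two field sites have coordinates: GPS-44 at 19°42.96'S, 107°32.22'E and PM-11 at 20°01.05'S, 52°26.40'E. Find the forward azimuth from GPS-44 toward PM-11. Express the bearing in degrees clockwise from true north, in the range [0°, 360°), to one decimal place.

259.6°

GPS-44: φ = -19.71600°, λ = +107.53700°
PM-11: φ = -20.01750°, λ = +52.44000°
Δλ = -55.0970°
y = sin Δλ · cos φ₂ = -0.770577
x = cos φ₁ sin φ₂ − sin φ₁ cos φ₂ cos Δλ = -0.140869
θ = atan2(y, x) = -100.3598° → 259.6402° (mod 360°)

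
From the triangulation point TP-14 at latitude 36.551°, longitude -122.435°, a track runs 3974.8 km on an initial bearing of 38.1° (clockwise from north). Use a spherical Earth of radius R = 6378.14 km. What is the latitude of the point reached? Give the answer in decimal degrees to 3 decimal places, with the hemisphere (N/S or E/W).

58.489°N

δ = d/R = 3974.8/6378.14 = 0.623191 rad
φ₂ = arcsin(sin φ₁ cos δ + cos φ₁ sin δ cos θ)
   = arcsin(0.59554·0.81202 + 0.80333·0.58363·0.78694) = 58.48898°
λ₂ = λ₁ + atan2(sin θ sin δ cos φ₁, cos δ − sin φ₁ sin φ₂) = -78.88312°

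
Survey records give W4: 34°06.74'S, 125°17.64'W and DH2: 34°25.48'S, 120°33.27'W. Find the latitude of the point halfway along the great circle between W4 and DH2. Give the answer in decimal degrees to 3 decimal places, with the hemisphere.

W4: φ = -34.11233°, λ = -125.29400°
DH2: φ = -34.42467°, λ = -120.55450°
Bx = cos φ₂ cos Δλ = 0.822050,  By = cos φ₂ sin Δλ = 0.068155
φₘ = atan2(sin φ₁ + sin φ₂, √((cos φ₁ + Bx)² + By²)) = -34.29131°
λₘ = λ₁ + atan2(By, cos φ₁ + Bx) = -122.92865°

34.291°S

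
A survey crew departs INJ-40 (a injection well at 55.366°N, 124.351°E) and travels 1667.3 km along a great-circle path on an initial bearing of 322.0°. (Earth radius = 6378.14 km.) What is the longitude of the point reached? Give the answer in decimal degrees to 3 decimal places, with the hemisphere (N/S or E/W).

δ = d/R = 1667.3/6378.14 = 0.261408 rad
φ₂ = arcsin(sin φ₁ cos δ + cos φ₁ sin δ cos θ)
   = arcsin(0.82280·0.96603 + 0.56833·0.25844·0.78801) = 65.58697°
λ₂ = λ₁ + atan2(sin θ sin δ cos φ₁, cos δ − sin φ₁ sin φ₂) = 101.70913°

101.709°E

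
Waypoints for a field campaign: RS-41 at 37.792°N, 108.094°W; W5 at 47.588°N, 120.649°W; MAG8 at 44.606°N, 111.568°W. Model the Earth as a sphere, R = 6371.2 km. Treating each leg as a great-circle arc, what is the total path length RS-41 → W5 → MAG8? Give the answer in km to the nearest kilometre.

2267 km

RS-41→W5: c = 0.234309 rad, d = 1492.83 km
W5→MAG8: c = 0.121504 rad, d = 774.13 km
Total = 1492.83 + 774.13 = 2266.96 km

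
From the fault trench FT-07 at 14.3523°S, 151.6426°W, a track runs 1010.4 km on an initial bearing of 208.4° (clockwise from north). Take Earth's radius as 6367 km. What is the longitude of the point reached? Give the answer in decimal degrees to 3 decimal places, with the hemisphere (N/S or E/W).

156.302°W

δ = d/R = 1010.4/6367 = 0.158693 rad
φ₂ = arcsin(sin φ₁ cos δ + cos φ₁ sin δ cos θ)
   = arcsin(-0.24788·0.98743 + 0.96879·0.15803·-0.87965) = -22.29896°
λ₂ = λ₁ + atan2(sin θ sin δ cos φ₁, cos δ − sin φ₁ sin φ₂) = -156.30228°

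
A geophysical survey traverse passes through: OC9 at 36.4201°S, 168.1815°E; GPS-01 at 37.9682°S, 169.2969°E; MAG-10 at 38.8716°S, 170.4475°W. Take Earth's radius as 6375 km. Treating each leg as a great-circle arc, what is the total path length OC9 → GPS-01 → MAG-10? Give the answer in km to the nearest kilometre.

1964 km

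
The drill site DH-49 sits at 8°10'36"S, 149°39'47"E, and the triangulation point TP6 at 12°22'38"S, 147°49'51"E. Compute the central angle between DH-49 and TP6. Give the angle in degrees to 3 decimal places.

4.571°

DH-49: φ = -8.17667°, λ = +149.66306°
TP6: φ = -12.37722°, λ = +147.83083°
Δφ = -4.2006°,  Δλ = -1.8322°
a = sin²(Δφ/2) + cos φ₁ cos φ₂ sin²(Δλ/2) = 0.001590
c = 2·arcsin(√a) = 0.079777 rad = 4.5709°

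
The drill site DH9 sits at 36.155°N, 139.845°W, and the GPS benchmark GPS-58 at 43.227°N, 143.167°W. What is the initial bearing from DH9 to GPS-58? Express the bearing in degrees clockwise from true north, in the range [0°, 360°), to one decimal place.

341.2°

Δλ = -3.3220°
y = sin Δλ · cos φ₂ = -0.042223
x = cos φ₁ sin φ₂ − sin φ₁ cos φ₂ cos Δλ = 0.123839
θ = atan2(y, x) = -18.8269° → 341.1731° (mod 360°)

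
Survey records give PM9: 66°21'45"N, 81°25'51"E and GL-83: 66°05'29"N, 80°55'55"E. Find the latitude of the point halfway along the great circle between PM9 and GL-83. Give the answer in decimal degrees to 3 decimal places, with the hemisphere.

66.227°N

PM9: φ = +66.36250°, λ = +81.43083°
GL-83: φ = +66.09139°, λ = +80.93194°
Bx = cos φ₂ cos Δλ = 0.405264,  By = cos φ₂ sin Δλ = -0.003529
φₘ = atan2(sin φ₁ + sin φ₂, √((cos φ₁ + Bx)² + By²)) = 66.22714°
λₘ = λ₁ + atan2(By, cos φ₁ + Bx) = 81.18005°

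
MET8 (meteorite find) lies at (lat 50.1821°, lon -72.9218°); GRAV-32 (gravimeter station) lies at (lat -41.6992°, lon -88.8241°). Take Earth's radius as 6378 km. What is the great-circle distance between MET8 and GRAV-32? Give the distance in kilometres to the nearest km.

10345 km

Δφ = -91.8813°,  Δλ = -15.9023°
a = sin²(Δφ/2) + cos φ₁ cos φ₂ sin²(Δλ/2) = 0.525563
c = 2·arcsin(√a) = 1.621945 rad = 92.9306°
d = R·c = 6378 × 1.621945 = 10344.8 km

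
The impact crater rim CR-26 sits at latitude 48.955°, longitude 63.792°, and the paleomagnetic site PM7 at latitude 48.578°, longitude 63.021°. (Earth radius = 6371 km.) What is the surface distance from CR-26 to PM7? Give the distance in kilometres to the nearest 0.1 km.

Δφ = -0.3770°,  Δλ = -0.7710°
a = sin²(Δφ/2) + cos φ₁ cos φ₂ sin²(Δλ/2) = 0.000030
c = 2·arcsin(√a) = 0.011044 rad = 0.6328°
d = R·c = 6371 × 0.011044 = 70.4 km

70.4 km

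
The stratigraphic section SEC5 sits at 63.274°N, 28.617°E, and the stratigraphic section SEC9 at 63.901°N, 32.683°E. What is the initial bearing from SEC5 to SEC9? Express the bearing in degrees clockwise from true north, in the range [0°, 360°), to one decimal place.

69.1°

Δλ = 4.0660°
y = sin Δλ · cos φ₂ = 0.031193
x = cos φ₁ sin φ₂ − sin φ₁ cos φ₂ cos Δλ = 0.011932
θ = atan2(y, x) = 69.0671° → 69.0671° (mod 360°)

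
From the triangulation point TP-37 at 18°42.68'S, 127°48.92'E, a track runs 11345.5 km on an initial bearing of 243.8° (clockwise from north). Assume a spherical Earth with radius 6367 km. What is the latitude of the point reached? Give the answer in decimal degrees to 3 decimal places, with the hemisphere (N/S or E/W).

19.978°S

TP-37: φ = -18.71133°, λ = +127.81533°
δ = d/R = 11345.5/6367 = 1.781922 rad
φ₂ = arcsin(sin φ₁ cos δ + cos φ₁ sin δ cos θ)
   = arcsin(-0.32080·-0.20956 + 0.94715·0.97780·-0.44151) = -19.97794°
λ₂ = λ₁ + atan2(sin θ sin δ cos φ₁, cos δ − sin φ₁ sin φ₂) = 16.80406°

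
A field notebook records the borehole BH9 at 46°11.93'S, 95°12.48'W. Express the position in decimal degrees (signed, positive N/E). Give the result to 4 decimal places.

-46.1988°, -95.2080°

lat: 46.1988° S → -46.1988°
lon: 95.2080° W → -95.2080°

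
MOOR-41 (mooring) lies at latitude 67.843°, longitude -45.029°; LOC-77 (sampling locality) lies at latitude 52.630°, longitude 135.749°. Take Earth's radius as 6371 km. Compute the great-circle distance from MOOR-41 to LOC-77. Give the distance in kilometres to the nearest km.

6619 km

Δφ = -15.2130°,  Δλ = -179.2220°
a = sin²(Δφ/2) + cos φ₁ cos φ₂ sin²(Δλ/2) = 0.246423
c = 2·arcsin(√a) = 1.038918 rad = 59.5256°
d = R·c = 6371 × 1.038918 = 6618.9 km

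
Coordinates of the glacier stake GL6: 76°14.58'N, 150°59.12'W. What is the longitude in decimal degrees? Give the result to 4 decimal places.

150° + 59.12′/60 = 150 + 0.98533 = 150.9853°

150.9853°W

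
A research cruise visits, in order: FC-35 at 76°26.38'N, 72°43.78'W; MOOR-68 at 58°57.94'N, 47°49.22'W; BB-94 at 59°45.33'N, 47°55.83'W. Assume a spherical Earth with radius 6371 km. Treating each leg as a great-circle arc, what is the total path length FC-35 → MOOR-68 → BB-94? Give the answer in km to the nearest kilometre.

FC-35: φ = +76.43967°, λ = -72.72967°
MOOR-68: φ = +58.96567°, λ = -47.82033°
BB-94: φ = +59.75550°, λ = -47.93050°
FC-35→MOOR-68: c = 0.340438 rad, d = 2168.93 km
MOOR-68→BB-94: c = 0.013820 rad, d = 88.05 km
Total = 2168.93 + 88.05 = 2256.98 km

2257 km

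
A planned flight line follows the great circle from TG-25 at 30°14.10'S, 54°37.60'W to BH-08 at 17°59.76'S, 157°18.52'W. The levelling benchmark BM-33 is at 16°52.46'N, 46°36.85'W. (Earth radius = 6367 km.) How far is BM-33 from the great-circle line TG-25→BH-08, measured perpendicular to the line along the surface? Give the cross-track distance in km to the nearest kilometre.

4307 km

TG-25: φ = -30.23500°, λ = -54.62667°
BH-08: φ = -17.99600°, λ = -157.30867°
BM-33: φ = +16.87433°, λ = -46.61417°
δ₁₃ = central angle TG-25→BM-33 = 0.833174 rad  (haversine)
θ₁₃ = bearing TG-25→BM-33 = 10.384°,  θ₁₂ = bearing TG-25→BH-08 = 248.150°
dₓₜ = R·arcsin(sin δ₁₃ · sin(θ₁₃ − θ₁₂)) = 6367·arcsin(0.74007·sin(-237.766°)) = 4306.810 km
|dₓₜ| = 4306.810 km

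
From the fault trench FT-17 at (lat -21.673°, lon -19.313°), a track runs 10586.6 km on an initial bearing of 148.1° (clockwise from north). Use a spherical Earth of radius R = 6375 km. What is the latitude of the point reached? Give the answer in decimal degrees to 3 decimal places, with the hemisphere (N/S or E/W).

48.819°S

δ = d/R = 10586.6/6375 = 1.660643 rad
φ₂ = arcsin(sin φ₁ cos δ + cos φ₁ sin δ cos θ)
   = arcsin(-0.36931·-0.08973 + 0.92931·0.99597·-0.84897) = -48.81925°
λ₂ = λ₁ + atan2(sin θ sin δ cos φ₁, cos δ − sin φ₁ sin φ₂) = 107.62101°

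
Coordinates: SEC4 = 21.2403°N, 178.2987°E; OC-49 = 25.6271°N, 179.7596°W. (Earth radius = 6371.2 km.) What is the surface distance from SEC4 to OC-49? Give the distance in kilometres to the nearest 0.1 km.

526.5 km

Δφ = 4.3868°,  Δλ = 1.9417°
a = sin²(Δφ/2) + cos φ₁ cos φ₂ sin²(Δλ/2) = 0.001706
c = 2·arcsin(√a) = 0.082633 rad = 4.7345°
d = R·c = 6371.2 × 0.082633 = 526.5 km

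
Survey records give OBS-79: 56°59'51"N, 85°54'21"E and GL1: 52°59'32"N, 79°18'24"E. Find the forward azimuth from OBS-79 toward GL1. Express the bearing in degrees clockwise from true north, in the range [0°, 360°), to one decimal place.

OBS-79: φ = +56.99750°, λ = +85.90583°
GL1: φ = +52.99222°, λ = +79.30667°
Δλ = -6.5992°
y = sin Δλ · cos φ₂ = -0.069175
x = cos φ₁ sin φ₂ − sin φ₁ cos φ₂ cos Δλ = -0.066504
θ = atan2(y, x) = -133.8723° → 226.1277° (mod 360°)

226.1°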